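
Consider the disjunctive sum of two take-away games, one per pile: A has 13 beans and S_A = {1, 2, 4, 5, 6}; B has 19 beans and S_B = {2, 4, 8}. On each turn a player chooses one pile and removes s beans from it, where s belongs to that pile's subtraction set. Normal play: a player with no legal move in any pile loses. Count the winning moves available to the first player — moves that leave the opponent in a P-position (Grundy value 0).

Pile A, S = {1, 2, 4, 5, 6}:
n :  0  1  2  3  4  5  6  7  8  9 10 11 12 13
G :  0  1  2  0  1  2  3  4  5  3  0  1  2  0
G_A(13) = 0.
Pile B, S = {2, 4, 8}:
G(0) = 0
G(1) = mex{} = 0
G(2) = mex{0} = 1
G(3) = mex{0} = 1
G(4) = mex{1,0} = 2
G(5) = mex{1,0} = 2
G(6) = mex{2,1} = 0
G(7) = mex{2,1} = 0
G(8) = mex{0,2,0} = 1
G(9) = mex{0,2,0} = 1
G(10) = mex{1,0,1} = 2
G(11) = mex{1,0,1} = 2
G(12) = mex{2,1,2} = 0
G(13) = mex{2,1,2} = 0
G(14) = mex{0,2,0} = 1
G(15) = mex{0,2,0} = 1
G(16) = mex{1,0,1} = 2
G(17) = mex{1,0,1} = 2
G(18) = mex{2,1,2} = 0
G(19) = mex{2,1,2} = 0
G_B(19) = 0.
Combined Grundy value = 0 ⊕ 0 = 0.
A winning move leaves total XOR = 0, i.e. changes one component's Grundy value g to g ⊕ X where X is the current total.
Pile A: target g' = 0⊕0 = 0, but every legal move changes the Grundy value (mex property), so 0 moves.
Pile B: target g' = 0⊕0 = 0, but every legal move changes the Grundy value (mex property), so 0 moves.

0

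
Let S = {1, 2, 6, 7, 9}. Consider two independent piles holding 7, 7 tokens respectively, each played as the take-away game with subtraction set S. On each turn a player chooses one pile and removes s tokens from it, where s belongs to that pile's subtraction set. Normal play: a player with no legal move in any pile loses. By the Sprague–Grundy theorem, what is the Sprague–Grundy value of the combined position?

All piles use S = {1, 2, 6, 7, 9}:
n : 0 1 2 3 4 5 6 7
G : 0 1 2 0 1 2 3 4
Pile A: G(7) = 4.
Pile B: G(7) = 4.
Combined Grundy value = 4 ⊕ 4 = 0.

0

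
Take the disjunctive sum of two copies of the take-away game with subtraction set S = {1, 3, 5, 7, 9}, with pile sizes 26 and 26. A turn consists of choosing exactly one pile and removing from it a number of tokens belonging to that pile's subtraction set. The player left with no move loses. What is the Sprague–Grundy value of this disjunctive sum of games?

All piles use S = {1, 3, 5, 7, 9}:
G(0) = 0
G(1) = mex{0} = 1
G(2) = mex{1} = 0
G(3) = mex{0,0} = 1
G(4) = mex{1,1} = 0
G(5) = mex{0,0,0} = 1
G(6) = mex{1,1,1} = 0
G(7) = mex{0,0,0,0} = 1
G(8) = mex{1,1,1,1} = 0
G(9) = mex{0,0,0,0,0} = 1
G(10) = mex{1,1,1,1,1} = 0
G(11) = mex{0,0,0,0,0} = 1
G(12) = mex{1,1,1,1,1} = 0
G(13) = mex{0,0,0,0,0} = 1
G(14) = mex{1,1,1,1,1} = 0
G(15) = mex{0,0,0,0,0} = 1
G(16) = mex{1,1,1,1,1} = 0
G(17) = mex{0,0,0,0,0} = 1
G(18) = mex{1,1,1,1,1} = 0
G(19) = mex{0,0,0,0,0} = 1
G(20) = mex{1,1,1,1,1} = 0
G(21) = mex{0,0,0,0,0} = 1
G(22) = mex{1,1,1,1,1} = 0
G(23) = mex{0,0,0,0,0} = 1
G(24) = mex{1,1,1,1,1} = 0
G(25) = mex{0,0,0,0,0} = 1
G(26) = mex{1,1,1,1,1} = 0
Pile A: G(26) = 0.
Pile B: G(26) = 0.
Combined Grundy value = 0 ⊕ 0 = 0.

0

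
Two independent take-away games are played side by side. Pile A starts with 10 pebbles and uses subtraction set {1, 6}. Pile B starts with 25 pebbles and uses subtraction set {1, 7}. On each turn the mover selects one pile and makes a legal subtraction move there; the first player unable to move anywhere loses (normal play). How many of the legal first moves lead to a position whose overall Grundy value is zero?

0

Pile A, S = {1, 6}:
n :  0  1  2  3  4  5  6  7  8  9 10
G :  0  1  0  1  0  1  2  0  1  0  1
G_A(10) = 1.
Pile B, S = {1, 7}:
n :  0  1  2  3  4  5  6  7  8  9 10 11 12 13 14 15 16 17 18 19 20 21 22 23 24 25
G :  0  1  0  1  0  1  0  1  0  1  0  1  0  1  0  1  0  1  0  1  0  1  0  1  0  1
G_B(25) = 1.
Combined Grundy value = 1 ⊕ 1 = 0.
A winning move leaves total XOR = 0, i.e. changes one component's Grundy value g to g ⊕ X where X is the current total.
Pile A: target g' = 1⊕0 = 1, but every legal move changes the Grundy value (mex property), so 0 moves.
Pile B: target g' = 1⊕0 = 1, but every legal move changes the Grundy value (mex property), so 0 moves.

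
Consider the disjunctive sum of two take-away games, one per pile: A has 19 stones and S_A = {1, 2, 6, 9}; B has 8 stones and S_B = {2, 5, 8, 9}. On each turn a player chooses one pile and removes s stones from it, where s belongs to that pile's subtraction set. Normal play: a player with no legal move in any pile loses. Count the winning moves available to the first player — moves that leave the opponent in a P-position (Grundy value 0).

0

Pile A, S = {1, 2, 6, 9}:
n :  0  1  2  3  4  5  6  7  8  9 10 11 12 13 14 15 16 17 18 19
G :  0  1  2  0  1  2  3  0  1  2  0  1  2  3  0  1  2  0  1  2
G_A(19) = 2.
Pile B, S = {2, 5, 8, 9}:
G(0) = 0
G(1) = mex{} = 0
G(2) = mex{0} = 1
G(3) = mex{0} = 1
G(4) = mex{1} = 0
G(5) = mex{1,0} = 2
G(6) = mex{0,0} = 1
G(7) = mex{2,1} = 0
G(8) = mex{1,1,0} = 2
G_B(8) = 2.
Combined Grundy value = 2 ⊕ 2 = 0.
A winning move leaves total XOR = 0, i.e. changes one component's Grundy value g to g ⊕ X where X is the current total.
Pile A: target g' = 2⊕0 = 2, but every legal move changes the Grundy value (mex property), so 0 moves.
Pile B: target g' = 2⊕0 = 2, but every legal move changes the Grundy value (mex property), so 0 moves.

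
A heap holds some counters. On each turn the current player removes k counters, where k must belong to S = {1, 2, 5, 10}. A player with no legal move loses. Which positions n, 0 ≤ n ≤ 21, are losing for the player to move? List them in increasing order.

0, 3, 6, 9, 12, 15, 18, 21

G(0) = 0
G(1) = mex{0} = 1
G(2) = mex{1,0} = 2
G(3) = mex{2,1} = 0
G(4) = mex{0,2} = 1
G(5) = mex{1,0,0} = 2
G(6) = mex{2,1,1} = 0
G(7) = mex{0,2,2} = 1
G(8) = mex{1,0,0} = 2
G(9) = mex{2,1,1} = 0
G(10) = mex{0,2,2,0} = 1
G(11) = mex{1,0,0,1} = 2
G(12) = mex{2,1,1,2} = 0
G(13) = mex{0,2,2,0} = 1
G(14) = mex{1,0,0,1} = 2
G(15) = mex{2,1,1,2} = 0
G(16) = mex{0,2,2,0} = 1
G(17) = mex{1,0,0,1} = 2
G(18) = mex{2,1,1,2} = 0
G(19) = mex{0,2,2,0} = 1
G(20) = mex{1,0,0,1} = 2
G(21) = mex{2,1,1,2} = 0
P-positions are exactly the n with G(n) = 0.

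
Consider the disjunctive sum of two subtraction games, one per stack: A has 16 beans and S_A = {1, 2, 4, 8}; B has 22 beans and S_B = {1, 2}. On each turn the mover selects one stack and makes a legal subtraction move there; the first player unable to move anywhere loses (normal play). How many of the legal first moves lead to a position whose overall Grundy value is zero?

Stack A, S = {1, 2, 4, 8}:
G(0) = 0
G(1) = mex{0} = 1
G(2) = mex{1,0} = 2
G(3) = mex{2,1} = 0
G(4) = mex{0,2,0} = 1
G(5) = mex{1,0,1} = 2
G(6) = mex{2,1,2} = 0
G(7) = mex{0,2,0} = 1
G(8) = mex{1,0,1,0} = 2
G(9) = mex{2,1,2,1} = 0
G(10) = mex{0,2,0,2} = 1
G(11) = mex{1,0,1,0} = 2
G(12) = mex{2,1,2,1} = 0
G(13) = mex{0,2,0,2} = 1
G(14) = mex{1,0,1,0} = 2
G(15) = mex{2,1,2,1} = 0
G(16) = mex{0,2,0,2} = 1
G_A(16) = 1.
Stack B, S = {1, 2}:
G(0) = 0
G(1) = mex{0} = 1
G(2) = mex{1,0} = 2
G(3) = mex{2,1} = 0
G(4) = mex{0,2} = 1
G(5) = mex{1,0} = 2
G(6) = mex{2,1} = 0
G(7) = mex{0,2} = 1
G(8) = mex{1,0} = 2
G(9) = mex{2,1} = 0
G(10) = mex{0,2} = 1
G(11) = mex{1,0} = 2
G(12) = mex{2,1} = 0
G(13) = mex{0,2} = 1
G(14) = mex{1,0} = 2
G(15) = mex{2,1} = 0
G(16) = mex{0,2} = 1
G(17) = mex{1,0} = 2
G(18) = mex{2,1} = 0
G(19) = mex{0,2} = 1
G(20) = mex{1,0} = 2
G(21) = mex{2,1} = 0
G(22) = mex{0,2} = 1
G_B(22) = 1.
Combined Grundy value = 1 ⊕ 1 = 0.
A winning move leaves total XOR = 0, i.e. changes one component's Grundy value g to g ⊕ X where X is the current total.
Stack A: target g' = 1⊕0 = 1, but every legal move changes the Grundy value (mex property), so 0 moves.
Stack B: target g' = 1⊕0 = 1, but every legal move changes the Grundy value (mex property), so 0 moves.

0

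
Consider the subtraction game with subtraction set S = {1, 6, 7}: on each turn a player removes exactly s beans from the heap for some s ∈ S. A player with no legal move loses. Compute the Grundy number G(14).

n :  0  1  2  3  4  5  6  7  8  9 10 11 12 13 14
G :  0  1  0  1  0  1  2  3  2  3  2  3  0  1  0

0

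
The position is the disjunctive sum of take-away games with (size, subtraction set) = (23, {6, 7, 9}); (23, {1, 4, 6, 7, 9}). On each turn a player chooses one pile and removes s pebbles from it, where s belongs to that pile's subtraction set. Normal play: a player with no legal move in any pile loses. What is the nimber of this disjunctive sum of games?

Pile A, S = {6, 7, 9}:
G(0) = 0
G(1) = mex{} = 0
G(2) = mex{} = 0
G(3) = mex{} = 0
G(4) = mex{} = 0
G(5) = mex{} = 0
G(6) = mex{0} = 1
G(7) = mex{0,0} = 1
G(8) = mex{0,0} = 1
G(9) = mex{0,0,0} = 1
G(10) = mex{0,0,0} = 1
G(11) = mex{0,0,0} = 1
G(12) = mex{1,0,0} = 2
G(13) = mex{1,1,0} = 2
G(14) = mex{1,1,0} = 2
G(15) = mex{1,1,1} = 0
G(16) = mex{1,1,1} = 0
G(17) = mex{1,1,1} = 0
G(18) = mex{2,1,1} = 0
G(19) = mex{2,2,1} = 0
G(20) = mex{2,2,1} = 0
G(21) = mex{0,2,2} = 1
G(22) = mex{0,0,2} = 1
G(23) = mex{0,0,2} = 1
G_A(23) = 1.
Pile B, S = {1, 4, 6, 7, 9}:
G(0) = 0
G(1) = mex{0} = 1
G(2) = mex{1} = 0
G(3) = mex{0} = 1
G(4) = mex{1,0} = 2
G(5) = mex{2,1} = 0
G(6) = mex{0,0,0} = 1
G(7) = mex{1,1,1,0} = 2
G(8) = mex{2,2,0,1} = 3
G(9) = mex{3,0,1,0,0} = 2
G(10) = mex{2,1,2,1,1} = 0
G(11) = mex{0,2,0,2,0} = 1
G(12) = mex{1,3,1,0,1} = 2
G(13) = mex{2,2,2,1,2} = 0
G(14) = mex{0,0,3,2,0} = 1
G(15) = mex{1,1,2,3,1} = 0
G(16) = mex{0,2,0,2,2} = 1
G(17) = mex{1,0,1,0,3} = 2
G(18) = mex{2,1,2,1,2} = 0
G(19) = mex{0,0,0,2,0} = 1
G(20) = mex{1,1,1,0,1} = 2
G(21) = mex{2,2,0,1,2} = 3
G(22) = mex{3,0,1,0,0} = 2
G(23) = mex{2,1,2,1,1} = 0
G_B(23) = 0.
Combined Grundy value = 1 ⊕ 0 = 1.

1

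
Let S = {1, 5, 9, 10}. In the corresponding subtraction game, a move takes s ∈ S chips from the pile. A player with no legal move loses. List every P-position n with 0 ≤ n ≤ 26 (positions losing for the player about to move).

G(0) = 0
G(1) = mex{0} = 1
G(2) = mex{1} = 0
G(3) = mex{0} = 1
G(4) = mex{1} = 0
G(5) = mex{0,0} = 1
G(6) = mex{1,1} = 0
G(7) = mex{0,0} = 1
G(8) = mex{1,1} = 0
G(9) = mex{0,0,0} = 1
G(10) = mex{1,1,1,0} = 2
G(11) = mex{2,0,0,1} = 3
G(12) = mex{3,1,1,0} = 2
G(13) = mex{2,0,0,1} = 3
G(14) = mex{3,1,1,0} = 2
G(15) = mex{2,2,0,1} = 3
G(16) = mex{3,3,1,0} = 2
G(17) = mex{2,2,0,1} = 3
G(18) = mex{3,3,1,0} = 2
G(19) = mex{2,2,2,1} = 0
G(20) = mex{0,3,3,2} = 1
G(21) = mex{1,2,2,3} = 0
G(22) = mex{0,3,3,2} = 1
G(23) = mex{1,2,2,3} = 0
G(24) = mex{0,0,3,2} = 1
G(25) = mex{1,1,2,3} = 0
G(26) = mex{0,0,3,2} = 1
P-positions are exactly the n with G(n) = 0.

0, 2, 4, 6, 8, 19, 21, 23, 25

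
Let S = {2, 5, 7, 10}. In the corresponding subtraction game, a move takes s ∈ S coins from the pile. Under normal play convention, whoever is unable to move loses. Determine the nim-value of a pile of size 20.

n :  0  1  2  3  4  5  6  7  8  9 10 11 12 13 14 15 16 17 18 19 20
G :  0  0  1  1  0  2  1  3  2  2  3  3  0  0  1  1  0  2  1  3  2

2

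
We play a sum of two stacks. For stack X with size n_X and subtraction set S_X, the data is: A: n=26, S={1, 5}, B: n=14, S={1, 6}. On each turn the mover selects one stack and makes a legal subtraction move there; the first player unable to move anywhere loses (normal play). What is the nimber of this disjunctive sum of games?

0

Stack A, S = {1, 5}:
G(0) = 0
G(1) = mex{0} = 1
G(2) = mex{1} = 0
G(3) = mex{0} = 1
G(4) = mex{1} = 0
G(5) = mex{0,0} = 1
G(6) = mex{1,1} = 0
G(7) = mex{0,0} = 1
G(8) = mex{1,1} = 0
G(9) = mex{0,0} = 1
G(10) = mex{1,1} = 0
G(11) = mex{0,0} = 1
G(12) = mex{1,1} = 0
G(13) = mex{0,0} = 1
G(14) = mex{1,1} = 0
G(15) = mex{0,0} = 1
G(16) = mex{1,1} = 0
G(17) = mex{0,0} = 1
G(18) = mex{1,1} = 0
G(19) = mex{0,0} = 1
G(20) = mex{1,1} = 0
G(21) = mex{0,0} = 1
G(22) = mex{1,1} = 0
G(23) = mex{0,0} = 1
G(24) = mex{1,1} = 0
G(25) = mex{0,0} = 1
G(26) = mex{1,1} = 0
G_A(26) = 0.
Stack B, S = {1, 6}:
n :  0  1  2  3  4  5  6  7  8  9 10 11 12 13 14
G :  0  1  0  1  0  1  2  0  1  0  1  0  1  2  0
G_B(14) = 0.
Combined Grundy value = 0 ⊕ 0 = 0.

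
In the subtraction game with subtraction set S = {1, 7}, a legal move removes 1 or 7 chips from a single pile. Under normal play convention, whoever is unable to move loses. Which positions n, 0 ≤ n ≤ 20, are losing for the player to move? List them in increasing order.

G(0) = 0
G(1) = mex{0} = 1
G(2) = mex{1} = 0
G(3) = mex{0} = 1
G(4) = mex{1} = 0
G(5) = mex{0} = 1
G(6) = mex{1} = 0
G(7) = mex{0,0} = 1
G(8) = mex{1,1} = 0
G(9) = mex{0,0} = 1
G(10) = mex{1,1} = 0
G(11) = mex{0,0} = 1
G(12) = mex{1,1} = 0
G(13) = mex{0,0} = 1
G(14) = mex{1,1} = 0
G(15) = mex{0,0} = 1
G(16) = mex{1,1} = 0
G(17) = mex{0,0} = 1
G(18) = mex{1,1} = 0
G(19) = mex{0,0} = 1
G(20) = mex{1,1} = 0
P-positions are exactly the n with G(n) = 0.

0, 2, 4, 6, 8, 10, 12, 14, 16, 18, 20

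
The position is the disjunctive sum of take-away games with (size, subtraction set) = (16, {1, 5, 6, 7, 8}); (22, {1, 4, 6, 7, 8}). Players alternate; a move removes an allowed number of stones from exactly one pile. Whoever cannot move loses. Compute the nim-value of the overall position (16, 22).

2

Pile A, S = {1, 5, 6, 7, 8}:
n :  0  1  2  3  4  5  6  7  8  9 10 11 12 13 14 15 16
G :  0  1  0  1  0  1  2  3  2  3  2  3  4  0  1  0  1
G_A(16) = 1.
Pile B, S = {1, 4, 6, 7, 8}:
G(0) = 0
G(1) = mex{0} = 1
G(2) = mex{1} = 0
G(3) = mex{0} = 1
G(4) = mex{1,0} = 2
G(5) = mex{2,1} = 0
G(6) = mex{0,0,0} = 1
G(7) = mex{1,1,1,0} = 2
G(8) = mex{2,2,0,1,0} = 3
G(9) = mex{3,0,1,0,1} = 2
G(10) = mex{2,1,2,1,0} = 3
G(11) = mex{3,2,0,2,1} = 4
G(12) = mex{4,3,1,0,2} = 5
G(13) = mex{5,2,2,1,0} = 3
G(14) = mex{3,3,3,2,1} = 0
G(15) = mex{0,4,2,3,2} = 1
G(16) = mex{1,5,3,2,3} = 0
G(17) = mex{0,3,4,3,2} = 1
G(18) = mex{1,0,5,4,3} = 2
G(19) = mex{2,1,3,5,4} = 0
G(20) = mex{0,0,0,3,5} = 1
G(21) = mex{1,1,1,0,3} = 2
G(22) = mex{2,2,0,1,0} = 3
G_B(22) = 3.
Combined Grundy value = 1 ⊕ 3 = 2.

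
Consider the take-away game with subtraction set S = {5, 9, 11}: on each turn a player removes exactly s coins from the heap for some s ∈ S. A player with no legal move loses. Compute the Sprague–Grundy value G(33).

n :  0  1  2  3  4  5  6  7  8  9 10 11 12 13 14 15 16 17 18 19 20 21 22 23 24 25 26 27 28 29 30 31 32 33
G :  0  0  0  0  0  1  1  1  1  1  2  2  2  2  2  3  0  0  0  0  0  1  1  1  1  1  2  2  2  2  2  3  0  0

0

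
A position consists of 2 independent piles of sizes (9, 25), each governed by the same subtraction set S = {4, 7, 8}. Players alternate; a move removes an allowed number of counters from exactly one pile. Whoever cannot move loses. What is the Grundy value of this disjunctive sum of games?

2

All piles use S = {4, 7, 8}:
n :  0  1  2  3  4  5  6  7  8  9 10 11 12 13 14 15 16 17 18 19 20 21 22 23 24 25
G :  0  0  0  0  1  1  1  1  2  2  2  2  0  0  0  0  1  1  1  1  2  2  2  2  0  0
Pile A: G(9) = 2.
Pile B: G(25) = 0.
Combined Grundy value = 2 ⊕ 0 = 2.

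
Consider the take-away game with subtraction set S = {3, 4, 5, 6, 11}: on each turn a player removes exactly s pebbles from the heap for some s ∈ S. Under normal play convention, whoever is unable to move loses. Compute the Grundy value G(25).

G(0) = 0
G(1) = mex{} = 0
G(2) = mex{} = 0
G(3) = mex{0} = 1
G(4) = mex{0,0} = 1
G(5) = mex{0,0,0} = 1
G(6) = mex{1,0,0,0} = 2
G(7) = mex{1,1,0,0} = 2
G(8) = mex{1,1,1,0} = 2
G(9) = mex{2,1,1,1} = 0
G(10) = mex{2,2,1,1} = 0
G(11) = mex{2,2,2,1,0} = 3
G(12) = mex{0,2,2,2,0} = 1
G(13) = mex{0,0,2,2,0} = 1
G(14) = mex{3,0,0,2,1} = 4
G(15) = mex{1,3,0,0,1} = 2
G(16) = mex{1,1,3,0,1} = 2
G(17) = mex{4,1,1,3,2} = 0
G(18) = mex{2,4,1,1,2} = 0
G(19) = mex{2,2,4,1,2} = 0
G(20) = mex{0,2,2,4,0} = 1
G(21) = mex{0,0,2,2,0} = 1
G(22) = mex{0,0,0,2,3} = 1
G(23) = mex{1,0,0,0,1} = 2
G(24) = mex{1,1,0,0,1} = 2
G(25) = mex{1,1,1,0,4} = 2

2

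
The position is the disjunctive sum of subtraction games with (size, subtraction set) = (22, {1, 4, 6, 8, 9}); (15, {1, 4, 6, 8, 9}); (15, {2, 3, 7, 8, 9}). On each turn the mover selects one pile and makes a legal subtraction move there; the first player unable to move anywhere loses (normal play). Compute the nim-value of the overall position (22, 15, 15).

1

Pile A, S = {1, 4, 6, 8, 9}:
G(0) = 0
G(1) = mex{0} = 1
G(2) = mex{1} = 0
G(3) = mex{0} = 1
G(4) = mex{1,0} = 2
G(5) = mex{2,1} = 0
G(6) = mex{0,0,0} = 1
G(7) = mex{1,1,1} = 0
G(8) = mex{0,2,0,0} = 1
G(9) = mex{1,0,1,1,0} = 2
G(10) = mex{2,1,2,0,1} = 3
G(11) = mex{3,0,0,1,0} = 2
G(12) = mex{2,1,1,2,1} = 0
G(13) = mex{0,2,0,0,2} = 1
G(14) = mex{1,3,1,1,0} = 2
G(15) = mex{2,2,2,0,1} = 3
G(16) = mex{3,0,3,1,0} = 2
G(17) = mex{2,1,2,2,1} = 0
G(18) = mex{0,2,0,3,2} = 1
G(19) = mex{1,3,1,2,3} = 0
G(20) = mex{0,2,2,0,2} = 1
G(21) = mex{1,0,3,1,0} = 2
G(22) = mex{2,1,2,2,1} = 0
G_A(22) = 0.
Pile B, S = {1, 4, 6, 8, 9}:
n :  0  1  2  3  4  5  6  7  8  9 10 11 12 13 14 15
G :  0  1  0  1  2  0  1  0  1  2  3  2  0  1  2  3
G_B(15) = 3.
Pile C, S = {2, 3, 7, 8, 9}:
G(0) = 0
G(1) = mex{} = 0
G(2) = mex{0} = 1
G(3) = mex{0,0} = 1
G(4) = mex{1,0} = 2
G(5) = mex{1,1} = 0
G(6) = mex{2,1} = 0
G(7) = mex{0,2,0} = 1
G(8) = mex{0,0,0,0} = 1
G(9) = mex{1,0,1,0,0} = 2
G(10) = mex{1,1,1,1,0} = 2
G(11) = mex{2,1,2,1,1} = 0
G(12) = mex{2,2,0,2,1} = 3
G(13) = mex{0,2,0,0,2} = 1
G(14) = mex{3,0,1,0,0} = 2
G(15) = mex{1,3,1,1,0} = 2
G_C(15) = 2.
Combined Grundy value = 0 ⊕ 3 ⊕ 2 = 1.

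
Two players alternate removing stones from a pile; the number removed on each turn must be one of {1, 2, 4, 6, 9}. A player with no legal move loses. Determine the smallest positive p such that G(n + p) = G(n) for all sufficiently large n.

8

n :  0  1  2  3  4  5  6  7  8  9 10 11 12 13 14 15 16 17 18
G :  0  1  2  0  1  2  3  4  0  1  2  0  1  2  3  4  0  1  2
G(n+8) = G(n) holds for n = 0,…,8 (a full window of length max(S) = 9), so the sequence is purely periodic with period 8.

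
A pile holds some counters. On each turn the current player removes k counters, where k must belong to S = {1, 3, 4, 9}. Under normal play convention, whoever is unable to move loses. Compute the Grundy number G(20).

G(0) = 0
G(1) = mex{0} = 1
G(2) = mex{1} = 0
G(3) = mex{0,0} = 1
G(4) = mex{1,1,0} = 2
G(5) = mex{2,0,1} = 3
G(6) = mex{3,1,0} = 2
G(7) = mex{2,2,1} = 0
G(8) = mex{0,3,2} = 1
G(9) = mex{1,2,3,0} = 4
G(10) = mex{4,0,2,1} = 3
G(11) = mex{3,1,0,0} = 2
G(12) = mex{2,4,1,1} = 0
G(13) = mex{0,3,4,2} = 1
G(14) = mex{1,2,3,3} = 0
G(15) = mex{0,0,2,2} = 1
G(16) = mex{1,1,0,0} = 2
G(17) = mex{2,0,1,1} = 3
G(18) = mex{3,1,0,4} = 2
G(19) = mex{2,2,1,3} = 0
G(20) = mex{0,3,2,2} = 1

1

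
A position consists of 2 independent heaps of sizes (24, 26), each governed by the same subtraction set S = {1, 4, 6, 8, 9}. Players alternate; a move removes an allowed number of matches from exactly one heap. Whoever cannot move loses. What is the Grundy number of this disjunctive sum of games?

2

All heaps use S = {1, 4, 6, 8, 9}:
G(0) = 0
G(1) = mex{0} = 1
G(2) = mex{1} = 0
G(3) = mex{0} = 1
G(4) = mex{1,0} = 2
G(5) = mex{2,1} = 0
G(6) = mex{0,0,0} = 1
G(7) = mex{1,1,1} = 0
G(8) = mex{0,2,0,0} = 1
G(9) = mex{1,0,1,1,0} = 2
G(10) = mex{2,1,2,0,1} = 3
G(11) = mex{3,0,0,1,0} = 2
G(12) = mex{2,1,1,2,1} = 0
G(13) = mex{0,2,0,0,2} = 1
G(14) = mex{1,3,1,1,0} = 2
G(15) = mex{2,2,2,0,1} = 3
G(16) = mex{3,0,3,1,0} = 2
G(17) = mex{2,1,2,2,1} = 0
G(18) = mex{0,2,0,3,2} = 1
G(19) = mex{1,3,1,2,3} = 0
G(20) = mex{0,2,2,0,2} = 1
G(21) = mex{1,0,3,1,0} = 2
G(22) = mex{2,1,2,2,1} = 0
G(23) = mex{0,0,0,3,2} = 1
G(24) = mex{1,1,1,2,3} = 0
G(25) = mex{0,2,0,0,2} = 1
G(26) = mex{1,0,1,1,0} = 2
Heap A: G(24) = 0.
Heap B: G(26) = 2.
Combined Grundy value = 0 ⊕ 2 = 2.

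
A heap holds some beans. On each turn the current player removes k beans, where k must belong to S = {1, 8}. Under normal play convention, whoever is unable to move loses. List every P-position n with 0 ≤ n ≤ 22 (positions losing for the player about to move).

0, 2, 4, 6, 9, 11, 13, 15, 18, 20, 22

n :  0  1  2  3  4  5  6  7  8  9 10 11 12 13 14 15 16 17 18 19 20 21 22
G :  0  1  0  1  0  1  0  1  2  0  1  0  1  0  1  0  1  2  0  1  0  1  0
P-positions are exactly the n with G(n) = 0.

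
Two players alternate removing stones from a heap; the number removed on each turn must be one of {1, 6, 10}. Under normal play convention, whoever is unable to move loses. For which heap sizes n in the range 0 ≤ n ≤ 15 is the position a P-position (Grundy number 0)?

n :  0  1  2  3  4  5  6  7  8  9 10 11 12 13 14 15
G :  0  1  0  1  0  1  2  0  1  0  1  0  1  2  3  2
P-positions are exactly the n with G(n) = 0.

0, 2, 4, 7, 9, 11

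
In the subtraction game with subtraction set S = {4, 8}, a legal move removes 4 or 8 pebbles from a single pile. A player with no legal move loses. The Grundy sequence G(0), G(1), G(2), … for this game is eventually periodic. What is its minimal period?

12

G(0) = 0
G(1) = mex{} = 0
G(2) = mex{} = 0
G(3) = mex{} = 0
G(4) = mex{0} = 1
G(5) = mex{0} = 1
G(6) = mex{0} = 1
G(7) = mex{0} = 1
G(8) = mex{1,0} = 2
G(9) = mex{1,0} = 2
G(10) = mex{1,0} = 2
G(11) = mex{1,0} = 2
G(12) = mex{2,1} = 0
G(13) = mex{2,1} = 0
G(14) = mex{2,1} = 0
G(15) = mex{2,1} = 0
G(16) = mex{0,2} = 1
G(17) = mex{0,2} = 1
G(18) = mex{0,2} = 1
G(19) = mex{0,2} = 1
G(20) = mex{1,0} = 2
G(21) = mex{1,0} = 2
G(22) = mex{1,0} = 2
G(23) = mex{1,0} = 2
G(24) = mex{2,1} = 0
G(25) = mex{2,1} = 0
G(n+12) = G(n) holds for n = 0,…,7 (a full window of length max(S) = 8), so the sequence is purely periodic with period 12.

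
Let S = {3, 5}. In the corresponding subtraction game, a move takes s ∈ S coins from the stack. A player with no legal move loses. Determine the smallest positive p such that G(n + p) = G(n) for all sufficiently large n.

8

n :  0  1  2  3  4  5  6  7  8  9 10 11 12 13 14 15 16 17
G :  0  0  0  1  1  1  2  2  0  0  0  1  1  1  2  2  0  0
G(n+8) = G(n) holds for n = 0,…,4 (a full window of length max(S) = 5), so the sequence is purely periodic with period 8.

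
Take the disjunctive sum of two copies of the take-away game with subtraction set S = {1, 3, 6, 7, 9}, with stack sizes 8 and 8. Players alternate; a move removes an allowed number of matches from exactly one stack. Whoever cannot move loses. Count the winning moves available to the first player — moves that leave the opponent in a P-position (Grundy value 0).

0

All stacks use S = {1, 3, 6, 7, 9}:
G(0) = 0
G(1) = mex{0} = 1
G(2) = mex{1} = 0
G(3) = mex{0,0} = 1
G(4) = mex{1,1} = 0
G(5) = mex{0,0} = 1
G(6) = mex{1,1,0} = 2
G(7) = mex{2,0,1,0} = 3
G(8) = mex{3,1,0,1} = 2
Stack A: G(8) = 2.
Stack B: G(8) = 2.
Combined Grundy value = 2 ⊕ 2 = 0.
A winning move leaves total XOR = 0, i.e. changes one component's Grundy value g to g ⊕ X where X is the current total.
Stack A: target g' = 2⊕0 = 2, but every legal move changes the Grundy value (mex property), so 0 moves.
Stack B: target g' = 2⊕0 = 2, but every legal move changes the Grundy value (mex property), so 0 moves.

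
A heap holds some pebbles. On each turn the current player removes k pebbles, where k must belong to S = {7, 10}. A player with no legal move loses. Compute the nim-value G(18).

n :  0  1  2  3  4  5  6  7  8  9 10 11 12 13 14 15 16 17 18
G :  0  0  0  0  0  0  0  1  1  1  1  1  1  1  2  2  2  0  0

0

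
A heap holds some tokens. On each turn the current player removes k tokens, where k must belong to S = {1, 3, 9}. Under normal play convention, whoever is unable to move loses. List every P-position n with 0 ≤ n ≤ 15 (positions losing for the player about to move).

0, 2, 4, 6, 8, 10, 12, 14

G(0) = 0
G(1) = mex{0} = 1
G(2) = mex{1} = 0
G(3) = mex{0,0} = 1
G(4) = mex{1,1} = 0
G(5) = mex{0,0} = 1
G(6) = mex{1,1} = 0
G(7) = mex{0,0} = 1
G(8) = mex{1,1} = 0
G(9) = mex{0,0,0} = 1
G(10) = mex{1,1,1} = 0
G(11) = mex{0,0,0} = 1
G(12) = mex{1,1,1} = 0
G(13) = mex{0,0,0} = 1
G(14) = mex{1,1,1} = 0
G(15) = mex{0,0,0} = 1
P-positions are exactly the n with G(n) = 0.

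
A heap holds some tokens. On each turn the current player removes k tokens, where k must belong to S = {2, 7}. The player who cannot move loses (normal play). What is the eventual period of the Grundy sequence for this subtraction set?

9

G(0) = 0
G(1) = mex{} = 0
G(2) = mex{0} = 1
G(3) = mex{0} = 1
G(4) = mex{1} = 0
G(5) = mex{1} = 0
G(6) = mex{0} = 1
G(7) = mex{0,0} = 1
G(8) = mex{1,0} = 2
G(9) = mex{1,1} = 0
G(10) = mex{2,1} = 0
G(11) = mex{0,0} = 1
G(12) = mex{0,0} = 1
G(13) = mex{1,1} = 0
G(14) = mex{1,1} = 0
G(15) = mex{0,2} = 1
G(16) = mex{0,0} = 1
G(17) = mex{1,0} = 2
G(18) = mex{1,1} = 0
G(19) = mex{2,1} = 0
G(n+9) = G(n) holds for n = 0,…,6 (a full window of length max(S) = 7), so the sequence is purely periodic with period 9.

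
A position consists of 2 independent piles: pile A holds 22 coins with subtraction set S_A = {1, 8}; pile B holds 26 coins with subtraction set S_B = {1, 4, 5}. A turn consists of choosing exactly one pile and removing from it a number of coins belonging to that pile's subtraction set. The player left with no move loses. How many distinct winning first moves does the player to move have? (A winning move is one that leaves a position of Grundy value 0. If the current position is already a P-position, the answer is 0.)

Pile A, S = {1, 8}:
n :  0  1  2  3  4  5  6  7  8  9 10 11 12 13 14 15 16 17 18 19 20 21 22
G :  0  1  0  1  0  1  0  1  2  0  1  0  1  0  1  0  1  2  0  1  0  1  0
G_A(22) = 0.
Pile B, S = {1, 4, 5}:
G(0) = 0
G(1) = mex{0} = 1
G(2) = mex{1} = 0
G(3) = mex{0} = 1
G(4) = mex{1,0} = 2
G(5) = mex{2,1,0} = 3
G(6) = mex{3,0,1} = 2
G(7) = mex{2,1,0} = 3
G(8) = mex{3,2,1} = 0
G(9) = mex{0,3,2} = 1
G(10) = mex{1,2,3} = 0
G(11) = mex{0,3,2} = 1
G(12) = mex{1,0,3} = 2
G(13) = mex{2,1,0} = 3
G(14) = mex{3,0,1} = 2
G(15) = mex{2,1,0} = 3
G(16) = mex{3,2,1} = 0
G(17) = mex{0,3,2} = 1
G(18) = mex{1,2,3} = 0
G(19) = mex{0,3,2} = 1
G(20) = mex{1,0,3} = 2
G(21) = mex{2,1,0} = 3
G(22) = mex{3,0,1} = 2
G(23) = mex{2,1,0} = 3
G(24) = mex{3,2,1} = 0
G(25) = mex{0,3,2} = 1
G(26) = mex{1,2,3} = 0
G_B(26) = 0.
Combined Grundy value = 0 ⊕ 0 = 0.
A winning move leaves total XOR = 0, i.e. changes one component's Grundy value g to g ⊕ X where X is the current total.
Pile A: target g' = 0⊕0 = 0, but every legal move changes the Grundy value (mex property), so 0 moves.
Pile B: target g' = 0⊕0 = 0, but every legal move changes the Grundy value (mex property), so 0 moves.

0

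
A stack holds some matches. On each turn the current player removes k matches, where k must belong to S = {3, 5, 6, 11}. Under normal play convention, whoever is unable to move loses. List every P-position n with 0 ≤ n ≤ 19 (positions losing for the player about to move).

G(0) = 0
G(1) = mex{} = 0
G(2) = mex{} = 0
G(3) = mex{0} = 1
G(4) = mex{0} = 1
G(5) = mex{0,0} = 1
G(6) = mex{1,0,0} = 2
G(7) = mex{1,0,0} = 2
G(8) = mex{1,1,0} = 2
G(9) = mex{2,1,1} = 0
G(10) = mex{2,1,1} = 0
G(11) = mex{2,2,1,0} = 3
G(12) = mex{0,2,2,0} = 1
G(13) = mex{0,2,2,0} = 1
G(14) = mex{3,0,2,1} = 4
G(15) = mex{1,0,0,1} = 2
G(16) = mex{1,3,0,1} = 2
G(17) = mex{4,1,3,2} = 0
G(18) = mex{2,1,1,2} = 0
G(19) = mex{2,4,1,2} = 0
P-positions are exactly the n with G(n) = 0.

0, 1, 2, 9, 10, 17, 18, 19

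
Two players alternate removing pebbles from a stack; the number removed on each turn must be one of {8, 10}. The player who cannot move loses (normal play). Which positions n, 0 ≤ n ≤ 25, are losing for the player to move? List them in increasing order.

0, 1, 2, 3, 4, 5, 6, 7, 18, 19, 20, 21, 22, 23, 24, 25

G(0) = 0
G(1) = mex{} = 0
G(2) = mex{} = 0
G(3) = mex{} = 0
G(4) = mex{} = 0
G(5) = mex{} = 0
G(6) = mex{} = 0
G(7) = mex{} = 0
G(8) = mex{0} = 1
G(9) = mex{0} = 1
G(10) = mex{0,0} = 1
G(11) = mex{0,0} = 1
G(12) = mex{0,0} = 1
G(13) = mex{0,0} = 1
G(14) = mex{0,0} = 1
G(15) = mex{0,0} = 1
G(16) = mex{1,0} = 2
G(17) = mex{1,0} = 2
G(18) = mex{1,1} = 0
G(19) = mex{1,1} = 0
G(20) = mex{1,1} = 0
G(21) = mex{1,1} = 0
G(22) = mex{1,1} = 0
G(23) = mex{1,1} = 0
G(24) = mex{2,1} = 0
G(25) = mex{2,1} = 0
P-positions are exactly the n with G(n) = 0.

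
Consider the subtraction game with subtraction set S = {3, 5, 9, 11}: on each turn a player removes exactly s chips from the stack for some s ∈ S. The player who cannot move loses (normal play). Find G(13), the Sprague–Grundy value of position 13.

n :  0  1  2  3  4  5  6  7  8  9 10 11 12 13
G :  0  0  0  1  1  1  2  2  0  3  3  1  4  2

2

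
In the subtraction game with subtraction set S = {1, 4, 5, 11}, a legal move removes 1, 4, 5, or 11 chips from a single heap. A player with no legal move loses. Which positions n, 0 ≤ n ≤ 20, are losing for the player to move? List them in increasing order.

0, 2, 8, 10, 16, 18

G(0) = 0
G(1) = mex{0} = 1
G(2) = mex{1} = 0
G(3) = mex{0} = 1
G(4) = mex{1,0} = 2
G(5) = mex{2,1,0} = 3
G(6) = mex{3,0,1} = 2
G(7) = mex{2,1,0} = 3
G(8) = mex{3,2,1} = 0
G(9) = mex{0,3,2} = 1
G(10) = mex{1,2,3} = 0
G(11) = mex{0,3,2,0} = 1
G(12) = mex{1,0,3,1} = 2
G(13) = mex{2,1,0,0} = 3
G(14) = mex{3,0,1,1} = 2
G(15) = mex{2,1,0,2} = 3
G(16) = mex{3,2,1,3} = 0
G(17) = mex{0,3,2,2} = 1
G(18) = mex{1,2,3,3} = 0
G(19) = mex{0,3,2,0} = 1
G(20) = mex{1,0,3,1} = 2
P-positions are exactly the n with G(n) = 0.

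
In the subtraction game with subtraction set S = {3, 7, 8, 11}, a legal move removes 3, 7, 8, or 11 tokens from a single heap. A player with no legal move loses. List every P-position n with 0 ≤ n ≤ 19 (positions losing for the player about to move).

G(0) = 0
G(1) = mex{} = 0
G(2) = mex{} = 0
G(3) = mex{0} = 1
G(4) = mex{0} = 1
G(5) = mex{0} = 1
G(6) = mex{1} = 0
G(7) = mex{1,0} = 2
G(8) = mex{1,0,0} = 2
G(9) = mex{0,0,0} = 1
G(10) = mex{2,1,0} = 3
G(11) = mex{2,1,1,0} = 3
G(12) = mex{1,1,1,0} = 2
G(13) = mex{3,0,1,0} = 2
G(14) = mex{3,2,0,1} = 4
G(15) = mex{2,2,2,1} = 0
G(16) = mex{2,1,2,1} = 0
G(17) = mex{4,3,1,0} = 2
G(18) = mex{0,3,3,2} = 1
G(19) = mex{0,2,3,2} = 1
P-positions are exactly the n with G(n) = 0.

0, 1, 2, 6, 15, 16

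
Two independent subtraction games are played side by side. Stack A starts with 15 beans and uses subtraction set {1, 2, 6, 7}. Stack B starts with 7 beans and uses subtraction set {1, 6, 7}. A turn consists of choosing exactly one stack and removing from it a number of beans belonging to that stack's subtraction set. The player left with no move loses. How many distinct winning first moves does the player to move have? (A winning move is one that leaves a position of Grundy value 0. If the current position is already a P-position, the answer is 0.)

1

Stack A, S = {1, 2, 6, 7}:
G(0) = 0
G(1) = mex{0} = 1
G(2) = mex{1,0} = 2
G(3) = mex{2,1} = 0
G(4) = mex{0,2} = 1
G(5) = mex{1,0} = 2
G(6) = mex{2,1,0} = 3
G(7) = mex{3,2,1,0} = 4
G(8) = mex{4,3,2,1} = 0
G(9) = mex{0,4,0,2} = 1
G(10) = mex{1,0,1,0} = 2
G(11) = mex{2,1,2,1} = 0
G(12) = mex{0,2,3,2} = 1
G(13) = mex{1,0,4,3} = 2
G(14) = mex{2,1,0,4} = 3
G(15) = mex{3,2,1,0} = 4
G_A(15) = 4.
Stack B, S = {1, 6, 7}:
n : 0 1 2 3 4 5 6 7
G : 0 1 0 1 0 1 2 3
G_B(7) = 3.
Combined Grundy value = 4 ⊕ 3 = 7.
A winning move leaves total XOR = 0, i.e. changes one component's Grundy value g to g ⊕ X where X is the current total.
Stack A: need g' = 4⊕7 = 3. Options: 15−1→G=3, 15−2→G=2, 15−6→G=1, 15−7→G=0. Hits: 1.
Stack B: need g' = 3⊕7 = 4. Options: 7−1→G=2, 7−6→G=1, 7−7→G=0. Hits: 0.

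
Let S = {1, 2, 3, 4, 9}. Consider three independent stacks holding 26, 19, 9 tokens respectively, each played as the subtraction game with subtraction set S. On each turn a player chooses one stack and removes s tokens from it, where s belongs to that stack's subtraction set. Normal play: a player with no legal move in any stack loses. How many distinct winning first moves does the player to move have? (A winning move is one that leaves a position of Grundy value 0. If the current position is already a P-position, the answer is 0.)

All stacks use S = {1, 2, 3, 4, 9}:
G(0) = 0
G(1) = mex{0} = 1
G(2) = mex{1,0} = 2
G(3) = mex{2,1,0} = 3
G(4) = mex{3,2,1,0} = 4
G(5) = mex{4,3,2,1} = 0
G(6) = mex{0,4,3,2} = 1
G(7) = mex{1,0,4,3} = 2
G(8) = mex{2,1,0,4} = 3
G(9) = mex{3,2,1,0,0} = 4
G(10) = mex{4,3,2,1,1} = 0
G(11) = mex{0,4,3,2,2} = 1
G(12) = mex{1,0,4,3,3} = 2
G(13) = mex{2,1,0,4,4} = 3
G(14) = mex{3,2,1,0,0} = 4
G(15) = mex{4,3,2,1,1} = 0
G(16) = mex{0,4,3,2,2} = 1
G(17) = mex{1,0,4,3,3} = 2
G(18) = mex{2,1,0,4,4} = 3
G(19) = mex{3,2,1,0,0} = 4
G(20) = mex{4,3,2,1,1} = 0
G(21) = mex{0,4,3,2,2} = 1
G(22) = mex{1,0,4,3,3} = 2
G(23) = mex{2,1,0,4,4} = 3
G(24) = mex{3,2,1,0,0} = 4
G(25) = mex{4,3,2,1,1} = 0
G(26) = mex{0,4,3,2,2} = 1
Stack A: G(26) = 1.
Stack B: G(19) = 4.
Stack C: G(9) = 4.
Combined Grundy value = 1 ⊕ 4 ⊕ 4 = 1.
A winning move leaves total XOR = 0, i.e. changes one component's Grundy value g to g ⊕ X where X is the current total.
Stack A: need g' = 1⊕1 = 0. Options: 26−1→G=0, 26−2→G=4, 26−3→G=3, 26−4→G=2, 26−9→G=2. Hits: 1.
Stack B: need g' = 4⊕1 = 5. Options: 19−1→G=3, 19−2→G=2, 19−3→G=1, 19−4→G=0, 19−9→G=0. Hits: 0.
Stack C: need g' = 4⊕1 = 5. Options: 9−1→G=3, 9−2→G=2, 9−3→G=1, 9−4→G=0, 9−9→G=0. Hits: 0.

1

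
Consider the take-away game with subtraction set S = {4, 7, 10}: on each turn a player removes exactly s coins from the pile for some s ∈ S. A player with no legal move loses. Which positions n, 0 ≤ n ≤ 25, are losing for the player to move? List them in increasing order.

0, 1, 2, 3, 14, 15, 16, 17

G(0) = 0
G(1) = mex{} = 0
G(2) = mex{} = 0
G(3) = mex{} = 0
G(4) = mex{0} = 1
G(5) = mex{0} = 1
G(6) = mex{0} = 1
G(7) = mex{0,0} = 1
G(8) = mex{1,0} = 2
G(9) = mex{1,0} = 2
G(10) = mex{1,0,0} = 2
G(11) = mex{1,1,0} = 2
G(12) = mex{2,1,0} = 3
G(13) = mex{2,1,0} = 3
G(14) = mex{2,1,1} = 0
G(15) = mex{2,2,1} = 0
G(16) = mex{3,2,1} = 0
G(17) = mex{3,2,1} = 0
G(18) = mex{0,2,2} = 1
G(19) = mex{0,3,2} = 1
G(20) = mex{0,3,2} = 1
G(21) = mex{0,0,2} = 1
G(22) = mex{1,0,3} = 2
G(23) = mex{1,0,3} = 2
G(24) = mex{1,0,0} = 2
G(25) = mex{1,1,0} = 2
P-positions are exactly the n with G(n) = 0.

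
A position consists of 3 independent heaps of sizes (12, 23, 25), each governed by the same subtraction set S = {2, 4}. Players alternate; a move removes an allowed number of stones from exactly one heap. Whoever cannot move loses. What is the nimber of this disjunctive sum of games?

2

All heaps use S = {2, 4}:
n :  0  1  2  3  4  5  6  7  8  9 10 11 12 13 14 15 16 17 18 19 20 21 22 23 24 25
G :  0  0  1  1  2  2  0  0  1  1  2  2  0  0  1  1  2  2  0  0  1  1  2  2  0  0
Heap A: G(12) = 0.
Heap B: G(23) = 2.
Heap C: G(25) = 0.
Combined Grundy value = 0 ⊕ 2 ⊕ 0 = 2.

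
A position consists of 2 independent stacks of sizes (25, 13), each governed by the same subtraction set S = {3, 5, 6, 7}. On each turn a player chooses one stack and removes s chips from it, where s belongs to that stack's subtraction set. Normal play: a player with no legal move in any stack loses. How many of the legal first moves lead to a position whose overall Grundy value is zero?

All stacks use S = {3, 5, 6, 7}:
G(0) = 0
G(1) = mex{} = 0
G(2) = mex{} = 0
G(3) = mex{0} = 1
G(4) = mex{0} = 1
G(5) = mex{0,0} = 1
G(6) = mex{1,0,0} = 2
G(7) = mex{1,0,0,0} = 2
G(8) = mex{1,1,0,0} = 2
G(9) = mex{2,1,1,0} = 3
G(10) = mex{2,1,1,1} = 0
G(11) = mex{2,2,1,1} = 0
G(12) = mex{3,2,2,1} = 0
G(13) = mex{0,2,2,2} = 1
G(14) = mex{0,3,2,2} = 1
G(15) = mex{0,0,3,2} = 1
G(16) = mex{1,0,0,3} = 2
G(17) = mex{1,0,0,0} = 2
G(18) = mex{1,1,0,0} = 2
G(19) = mex{2,1,1,0} = 3
G(20) = mex{2,1,1,1} = 0
G(21) = mex{2,2,1,1} = 0
G(22) = mex{3,2,2,1} = 0
G(23) = mex{0,2,2,2} = 1
G(24) = mex{0,3,2,2} = 1
G(25) = mex{0,0,3,2} = 1
Stack A: G(25) = 1.
Stack B: G(13) = 1.
Combined Grundy value = 1 ⊕ 1 = 0.
A winning move leaves total XOR = 0, i.e. changes one component's Grundy value g to g ⊕ X where X is the current total.
Stack A: target g' = 1⊕0 = 1, but every legal move changes the Grundy value (mex property), so 0 moves.
Stack B: target g' = 1⊕0 = 1, but every legal move changes the Grundy value (mex property), so 0 moves.

0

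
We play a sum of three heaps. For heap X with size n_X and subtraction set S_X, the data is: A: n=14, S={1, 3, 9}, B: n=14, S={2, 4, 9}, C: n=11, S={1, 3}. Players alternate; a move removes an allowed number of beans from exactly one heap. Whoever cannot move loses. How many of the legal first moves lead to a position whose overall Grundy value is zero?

Heap A, S = {1, 3, 9}:
G(0) = 0
G(1) = mex{0} = 1
G(2) = mex{1} = 0
G(3) = mex{0,0} = 1
G(4) = mex{1,1} = 0
G(5) = mex{0,0} = 1
G(6) = mex{1,1} = 0
G(7) = mex{0,0} = 1
G(8) = mex{1,1} = 0
G(9) = mex{0,0,0} = 1
G(10) = mex{1,1,1} = 0
G(11) = mex{0,0,0} = 1
G(12) = mex{1,1,1} = 0
G(13) = mex{0,0,0} = 1
G(14) = mex{1,1,1} = 0
G_A(14) = 0.
Heap B, S = {2, 4, 9}:
n :  0  1  2  3  4  5  6  7  8  9 10 11 12 13 14
G :  0  0  1  1  2  2  0  0  1  1  2  2  0  0  1
G_B(14) = 1.
Heap C, S = {1, 3}:
G(0) = 0
G(1) = mex{0} = 1
G(2) = mex{1} = 0
G(3) = mex{0,0} = 1
G(4) = mex{1,1} = 0
G(5) = mex{0,0} = 1
G(6) = mex{1,1} = 0
G(7) = mex{0,0} = 1
G(8) = mex{1,1} = 0
G(9) = mex{0,0} = 1
G(10) = mex{1,1} = 0
G(11) = mex{0,0} = 1
G_C(11) = 1.
Combined Grundy value = 0 ⊕ 1 ⊕ 1 = 0.
A winning move leaves total XOR = 0, i.e. changes one component's Grundy value g to g ⊕ X where X is the current total.
Heap A: target g' = 0⊕0 = 0, but every legal move changes the Grundy value (mex property), so 0 moves.
Heap B: target g' = 1⊕0 = 1, but every legal move changes the Grundy value (mex property), so 0 moves.
Heap C: target g' = 1⊕0 = 1, but every legal move changes the Grundy value (mex property), so 0 moves.

0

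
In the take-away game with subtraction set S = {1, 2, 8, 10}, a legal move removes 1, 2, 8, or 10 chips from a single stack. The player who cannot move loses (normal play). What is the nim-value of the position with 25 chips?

1

G(0) = 0
G(1) = mex{0} = 1
G(2) = mex{1,0} = 2
G(3) = mex{2,1} = 0
G(4) = mex{0,2} = 1
G(5) = mex{1,0} = 2
G(6) = mex{2,1} = 0
G(7) = mex{0,2} = 1
G(8) = mex{1,0,0} = 2
G(9) = mex{2,1,1} = 0
G(10) = mex{0,2,2,0} = 1
G(11) = mex{1,0,0,1} = 2
G(12) = mex{2,1,1,2} = 0
G(13) = mex{0,2,2,0} = 1
G(14) = mex{1,0,0,1} = 2
G(15) = mex{2,1,1,2} = 0
G(16) = mex{0,2,2,0} = 1
G(17) = mex{1,0,0,1} = 2
G(18) = mex{2,1,1,2} = 0
G(19) = mex{0,2,2,0} = 1
G(20) = mex{1,0,0,1} = 2
G(21) = mex{2,1,1,2} = 0
G(22) = mex{0,2,2,0} = 1
G(23) = mex{1,0,0,1} = 2
G(24) = mex{2,1,1,2} = 0
G(25) = mex{0,2,2,0} = 1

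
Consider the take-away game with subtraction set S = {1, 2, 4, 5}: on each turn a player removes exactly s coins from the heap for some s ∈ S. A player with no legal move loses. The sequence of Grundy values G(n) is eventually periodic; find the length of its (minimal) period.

G(0) = 0
G(1) = mex{0} = 1
G(2) = mex{1,0} = 2
G(3) = mex{2,1} = 0
G(4) = mex{0,2,0} = 1
G(5) = mex{1,0,1,0} = 2
G(6) = mex{2,1,2,1} = 0
G(7) = mex{0,2,0,2} = 1
G(8) = mex{1,0,1,0} = 2
G(9) = mex{2,1,2,1} = 0
G(10) = mex{0,2,0,2} = 1
G(11) = mex{1,0,1,0} = 2
G(12) = mex{2,1,2,1} = 0
G(13) = mex{0,2,0,2} = 1
G(14) = mex{1,0,1,0} = 2
G(n+3) = G(n) holds for n = 0,…,4 (a full window of length max(S) = 5), so the sequence is purely periodic with period 3.

3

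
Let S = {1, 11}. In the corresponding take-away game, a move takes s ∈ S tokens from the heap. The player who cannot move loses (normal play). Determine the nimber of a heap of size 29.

1

G(0) = 0
G(1) = mex{0} = 1
G(2) = mex{1} = 0
G(3) = mex{0} = 1
G(4) = mex{1} = 0
G(5) = mex{0} = 1
G(6) = mex{1} = 0
G(7) = mex{0} = 1
G(8) = mex{1} = 0
G(9) = mex{0} = 1
G(10) = mex{1} = 0
G(11) = mex{0,0} = 1
G(12) = mex{1,1} = 0
G(13) = mex{0,0} = 1
G(14) = mex{1,1} = 0
G(15) = mex{0,0} = 1
G(16) = mex{1,1} = 0
G(17) = mex{0,0} = 1
G(18) = mex{1,1} = 0
G(19) = mex{0,0} = 1
G(20) = mex{1,1} = 0
G(21) = mex{0,0} = 1
G(22) = mex{1,1} = 0
G(23) = mex{0,0} = 1
G(24) = mex{1,1} = 0
G(25) = mex{0,0} = 1
G(26) = mex{1,1} = 0
G(27) = mex{0,0} = 1
G(28) = mex{1,1} = 0
G(29) = mex{0,0} = 1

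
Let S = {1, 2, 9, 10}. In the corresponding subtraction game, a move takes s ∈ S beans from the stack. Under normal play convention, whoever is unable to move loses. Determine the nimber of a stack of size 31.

G(0) = 0
G(1) = mex{0} = 1
G(2) = mex{1,0} = 2
G(3) = mex{2,1} = 0
G(4) = mex{0,2} = 1
G(5) = mex{1,0} = 2
G(6) = mex{2,1} = 0
G(7) = mex{0,2} = 1
G(8) = mex{1,0} = 2
G(9) = mex{2,1,0} = 3
G(10) = mex{3,2,1,0} = 4
G(11) = mex{4,3,2,1} = 0
G(12) = mex{0,4,0,2} = 1
G(13) = mex{1,0,1,0} = 2
G(14) = mex{2,1,2,1} = 0
G(15) = mex{0,2,0,2} = 1
G(16) = mex{1,0,1,0} = 2
G(17) = mex{2,1,2,1} = 0
G(18) = mex{0,2,3,2} = 1
G(19) = mex{1,0,4,3} = 2
G(20) = mex{2,1,0,4} = 3
G(21) = mex{3,2,1,0} = 4
G(22) = mex{4,3,2,1} = 0
G(23) = mex{0,4,0,2} = 1
G(24) = mex{1,0,1,0} = 2
G(25) = mex{2,1,2,1} = 0
G(26) = mex{0,2,0,2} = 1
G(27) = mex{1,0,1,0} = 2
G(28) = mex{2,1,2,1} = 0
G(29) = mex{0,2,3,2} = 1
G(30) = mex{1,0,4,3} = 2
G(31) = mex{2,1,0,4} = 3

3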